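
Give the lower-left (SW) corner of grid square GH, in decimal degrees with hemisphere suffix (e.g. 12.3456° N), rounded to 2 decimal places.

20.00° S, 60.00° W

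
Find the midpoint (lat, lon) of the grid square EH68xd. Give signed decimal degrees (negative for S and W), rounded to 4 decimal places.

Field E=4, H=7: +4·20° lon, +7·10° lat → SW at lon -100°, lat -20°.
Square 6, 8: +6·2° lon, +8·1° lat → SW at lon -88°, lat -12°.
Subsquare x=23, d=3: +23·0.0833333° lon, +3·0.0416667° lat → SW at lon -86.0833°, lat -11.875°.
Cell spans 0.0833333° lon × 0.0416667° lat. Centre is SW corner plus half of each.
latitude -11.8542, longitude -86.0417.

-11.8542, -86.0417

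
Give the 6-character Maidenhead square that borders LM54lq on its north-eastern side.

Longitude subsquare l = 11; +1 → 12 = m.
Latitude subsquare q = 16; +1 → 17 = r.

LM54mr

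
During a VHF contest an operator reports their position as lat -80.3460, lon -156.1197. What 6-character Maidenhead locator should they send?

BA19wp

Offset from 180°W / 90°S: lon 23.8803°, lat 9.6540°.
Field: 23.8803/20 → 1 → B, 9.6540/10 → 0 → A; chars BA.
Square: 3.8803/2 → 1, 9.6540/1 → 9; chars 19.
Subsquare: 1.8803/0.0833333 → 22 → w, 0.6540/0.0416667 → 15 → p; chars wp.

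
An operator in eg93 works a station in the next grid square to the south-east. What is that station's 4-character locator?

FG02

Longitude square 9; +1 → 10, wraps to 0, carry into field.
Longitude field E = 4; +1 → 5 = F.
Latitude square 3; −1 → 2.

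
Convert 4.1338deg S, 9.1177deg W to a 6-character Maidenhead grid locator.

Shift to the Maidenhead origin (180°W, 90°S): lon 170.8823, lat 85.8662.
Field: 170.8823/20 → 8 → I, 85.8662/10 → 8 → I; chars II.
Square: 10.8823/2 → 5, 5.8662/1 → 5; chars 55.
Subsquare: 0.8823/0.0833333 → 10 → k, 0.8662/0.0416667 → 20 → u; chars ku.

II55ku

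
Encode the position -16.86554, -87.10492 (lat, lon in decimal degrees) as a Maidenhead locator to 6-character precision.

Add 180° to longitude and 90° to latitude: 92.8951, 73.1345.
Field (20°×10°, letters A–R): 92.8951/20 → 4 → E, 73.1345/10 → 7 → H; chars EH.
Square (2°×1°, digits 0–9): 12.8951/2 → 6, 3.1345/1 → 3; chars 63.
Subsquare (5′×2.5′, letters a–x): 0.8951/0.0833333 → 10 → k, 0.1345/0.0416667 → 3 → d; chars kd.

EH63kd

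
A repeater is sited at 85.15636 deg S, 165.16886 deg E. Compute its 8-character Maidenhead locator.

Offset from 180°W / 90°S: lon 345.16886°, lat 4.84364°.
Field (20°×10°, letters A–R): 345.16886/20 → 17 → R, 4.84364/10 → 0 → A; chars RA.
Square (2°×1°, digits 0–9): 5.16886/2 → 2, 4.84364/1 → 4; chars 24.
Subsquare (5′×2.5′, letters a–x): 1.16886/0.0833333 → 14 → o, 0.84364/0.0416667 → 20 → u; chars ou.
Extended square (30″×15″, digits 0–9): 0.00219/0.00833333 → 0, 0.01031/0.00416667 → 2; chars 02.

RA24ou02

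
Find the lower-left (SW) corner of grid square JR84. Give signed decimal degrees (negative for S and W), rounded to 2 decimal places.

Field J=9, R=17: +9·20° lon, +17·10° lat → SW at lon 0°, lat 80°.
Square 8, 4: +8·2° lon, +4·1° lat → SW at lon 16°, lat 84°.
latitude 84.00, longitude 16.00.

84.00, 16.00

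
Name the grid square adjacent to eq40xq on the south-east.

EQ50ap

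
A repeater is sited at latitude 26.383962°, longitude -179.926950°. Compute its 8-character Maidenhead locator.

AL06aj82

Shift to the Maidenhead origin (180°W, 90°S): lon 0.07305, lat 116.38396.
Field: 0.07305/20 → 0 → A, 116.38396/10 → 11 → L; chars AL.
Square: 0.07305/2 → 0, 6.38396/1 → 6; chars 06.
Subsquare: 0.07305/0.0833333 → 0 → a, 0.38396/0.0416667 → 9 → j; chars aj.
Extended square: 0.07305/0.00833333 → 8, 0.00896/0.00416667 → 2; chars 82.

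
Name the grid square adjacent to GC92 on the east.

HC02

Longitude square 9; +1 → 10, wraps to 0, carry into field.
Longitude field G = 6; +1 → 7 = H.
The latitude characters are unchanged.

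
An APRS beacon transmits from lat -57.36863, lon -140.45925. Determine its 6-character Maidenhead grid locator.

BD92sp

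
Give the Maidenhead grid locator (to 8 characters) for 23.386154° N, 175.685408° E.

RL73uj22

Shift to the Maidenhead origin (180°W, 90°S): lon 355.68541, lat 113.38615.
Field: lon ⌊355.68541/20⌋ = 17 → R; lat ⌊113.38615/10⌋ = 11 → L.
Square: lon ⌊15.68541/2⌋ = 7; lat ⌊3.38615/1⌋ = 3.
Subsquare: lon ⌊1.68541/0.0833333⌋ = 20 → u; lat ⌊0.38615/0.0416667⌋ = 9 → j.
Extended square: lon ⌊0.01874/0.00833333⌋ = 2; lat ⌊0.01115/0.00416667⌋ = 2.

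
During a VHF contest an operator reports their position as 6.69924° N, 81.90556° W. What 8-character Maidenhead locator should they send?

EJ96bq17

Offset from 180°W / 90°S: lon 98.09444°, lat 96.69924°.
Field (20°×10°, letters A–R): lon ⌊98.09444/20⌋ = 4 → E; lat ⌊96.69924/10⌋ = 9 → J.
Square (2°×1°, digits 0–9): lon ⌊18.09444/2⌋ = 9; lat ⌊6.69924/1⌋ = 6.
Subsquare (5′×2.5′, letters a–x): lon ⌊0.09444/0.0833333⌋ = 1 → b; lat ⌊0.69924/0.0416667⌋ = 16 → q.
Extended square (30″×15″, digits 0–9): lon ⌊0.01111/0.00833333⌋ = 1; lat ⌊0.03257/0.00416667⌋ = 7.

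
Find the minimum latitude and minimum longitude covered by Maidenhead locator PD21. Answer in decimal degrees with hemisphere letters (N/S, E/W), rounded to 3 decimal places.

Field P=15, D=3: +15·20° lon, +3·10° lat → SW at lon 120°, lat -60°.
Square 2, 1: +2·2° lon, +1·1° lat → SW at lon 124°, lat -59°.
latitude 59.000° S, longitude 124.000° E.

59.000° S, 124.000° E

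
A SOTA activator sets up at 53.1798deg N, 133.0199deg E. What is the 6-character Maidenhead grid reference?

PO63me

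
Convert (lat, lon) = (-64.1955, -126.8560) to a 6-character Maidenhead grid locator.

CC65nt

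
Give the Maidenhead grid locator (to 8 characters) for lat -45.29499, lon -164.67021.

Add 180° to longitude and 90° to latitude: 15.32979, 44.70501.
Field: 15.32979/20 → 0 → A, 44.70501/10 → 4 → E; chars AE.
Square: 15.32979/2 → 7, 4.70501/1 → 4; chars 74.
Subsquare: 1.32979/0.0833333 → 15 → p, 0.70501/0.0416667 → 16 → q; chars pq.
Extended square: 0.07979/0.00833333 → 9, 0.03834/0.00416667 → 9; chars 99.

AE74pq99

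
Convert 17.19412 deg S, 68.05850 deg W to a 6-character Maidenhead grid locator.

FH52xt

Shift to the Maidenhead origin (180°W, 90°S): lon 111.9415, lat 72.8059.
Field: 111.9415/20 → 5 → F, 72.8059/10 → 7 → H; chars FH.
Square: 11.9415/2 → 5, 2.8059/1 → 2; chars 52.
Subsquare: 1.9415/0.0833333 → 23 → x, 0.8059/0.0416667 → 19 → t; chars xt.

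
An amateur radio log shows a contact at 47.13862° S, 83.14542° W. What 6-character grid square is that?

Shift to the Maidenhead origin (180°W, 90°S): lon 96.8546, lat 42.8614.
Field (20°×10°, letters A–R): lon ⌊96.8546/20⌋ = 4 → E; lat ⌊42.8614/10⌋ = 4 → E.
Square (2°×1°, digits 0–9): lon ⌊16.8546/2⌋ = 8; lat ⌊2.8614/1⌋ = 2.
Subsquare (5′×2.5′, letters a–x): lon ⌊0.8546/0.0833333⌋ = 10 → k; lat ⌊0.8614/0.0416667⌋ = 20 → u.

EE82ku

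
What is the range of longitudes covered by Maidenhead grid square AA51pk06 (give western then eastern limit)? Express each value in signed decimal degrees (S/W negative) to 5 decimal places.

Field A=0, A=0: +0·20° lon, +0·10° lat → SW at lon -180°, lat -90°.
Square 5, 1: +5·2° lon, +1·1° lat → SW at lon -170°, lat -89°.
Subsquare p=15, k=10: +15·0.0833333° lon, +10·0.0416667° lat → SW at lon -168.75°, lat -88.5833°.
Extended square 0, 6: +0·0.00833333° lon, +6·0.00416667° lat → SW at lon -168.75°, lat -88.5583°.
Cell spans 0.00833333° lon × 0.00416667° lat.
west -168.75000, east -168.74167.

-168.75000, -168.74167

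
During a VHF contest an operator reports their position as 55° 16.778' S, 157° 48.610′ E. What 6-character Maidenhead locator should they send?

QD84vr

Add 180° to longitude and 90° to latitude: 337.8102, 34.7204.
Field (20°×10°, letters A–R): lon ⌊337.8102/20⌋ = 16 → Q; lat ⌊34.7204/10⌋ = 3 → D.
Square (2°×1°, digits 0–9): lon ⌊17.8102/2⌋ = 8; lat ⌊4.7204/1⌋ = 4.
Subsquare (5′×2.5′, letters a–x): lon ⌊1.8102/0.0833333⌋ = 21 → v; lat ⌊0.7204/0.0416667⌋ = 17 → r.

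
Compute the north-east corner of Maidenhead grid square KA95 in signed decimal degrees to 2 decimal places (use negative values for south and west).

-84.00, 40.00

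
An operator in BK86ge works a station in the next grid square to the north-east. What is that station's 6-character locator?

BK86hf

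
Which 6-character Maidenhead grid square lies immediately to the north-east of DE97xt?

EE07au

Longitude subsquare x = 23; +1 → 24, wraps to 0 = a, carry into square.
Longitude square 9; +1 → 10, wraps to 0, carry into field.
Longitude field D = 3; +1 → 4 = E.
Latitude subsquare t = 19; +1 → 20 = u.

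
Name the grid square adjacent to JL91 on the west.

Longitude square 9; −1 → 8.
The latitude characters are unchanged.

JL81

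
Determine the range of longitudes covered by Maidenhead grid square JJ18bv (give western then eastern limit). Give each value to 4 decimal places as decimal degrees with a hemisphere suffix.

2.0833° E, 2.1667° E

Field J=9, J=9: +9·20° lon, +9·10° lat → SW at lon 0°, lat 0°.
Square 1, 8: +1·2° lon, +8·1° lat → SW at lon 2°, lat 8°.
Subsquare b=1, v=21: +1·0.0833333° lon, +21·0.0416667° lat → SW at lon 2.08333°, lat 8.875°.
Cell spans 0.0833333° lon × 0.0416667° lat.
west 2.0833° E, east 2.1667° E.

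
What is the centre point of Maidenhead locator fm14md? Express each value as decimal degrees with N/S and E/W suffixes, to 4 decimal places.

34.1458° N, 76.9583° W

Field F=5, M=12: +5·20° lon, +12·10° lat → SW at lon -80°, lat 30°.
Square 1, 4: +1·2° lon, +4·1° lat → SW at lon -78°, lat 34°.
Subsquare m=12, d=3: +12·0.0833333° lon, +3·0.0416667° lat → SW at lon -77°, lat 34.125°.
Cell spans 0.0833333° lon × 0.0416667° lat. Centre is SW corner plus half of each.
latitude 34.1458° N, longitude 76.9583° W.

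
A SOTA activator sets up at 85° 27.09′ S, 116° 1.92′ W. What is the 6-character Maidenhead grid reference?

Offset from 180°W / 90°S: lon 63.9680°, lat 4.5485°.
Field: 63.9680/20 → 3 → D, 4.5485/10 → 0 → A; chars DA.
Square: 3.9680/2 → 1, 4.5485/1 → 4; chars 14.
Subsquare: 1.9680/0.0833333 → 23 → x, 0.5485/0.0416667 → 13 → n; chars xn.

DA14xn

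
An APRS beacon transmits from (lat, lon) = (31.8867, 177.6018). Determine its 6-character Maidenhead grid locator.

Add 180° to longitude and 90° to latitude: 357.6018, 121.8867.
Field: 357.6018/20 → 17 → R, 121.8867/10 → 12 → M; chars RM.
Square: 17.6018/2 → 8, 1.8867/1 → 1; chars 81.
Subsquare: 1.6018/0.0833333 → 19 → t, 0.8867/0.0416667 → 21 → v; chars tv.

RM81tv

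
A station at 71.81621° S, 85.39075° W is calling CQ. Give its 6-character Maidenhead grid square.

EB78he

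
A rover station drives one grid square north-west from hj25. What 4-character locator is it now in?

HJ16

Longitude square 2; −1 → 1.
Latitude square 5; +1 → 6.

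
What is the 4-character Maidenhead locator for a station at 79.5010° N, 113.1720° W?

DQ39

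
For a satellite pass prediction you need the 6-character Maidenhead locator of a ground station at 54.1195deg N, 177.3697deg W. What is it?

AO14hc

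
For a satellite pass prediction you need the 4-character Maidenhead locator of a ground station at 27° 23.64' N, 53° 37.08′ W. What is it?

Add 180° to longitude and 90° to latitude: 126.38, 117.39.
Field: lon ⌊126.38/20⌋ = 6 → G; lat ⌊117.39/10⌋ = 11 → L.
Square: lon ⌊6.38/2⌋ = 3; lat ⌊7.39/1⌋ = 7.

GL37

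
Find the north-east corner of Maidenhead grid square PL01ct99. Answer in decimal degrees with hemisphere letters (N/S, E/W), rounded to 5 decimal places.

Field P=15, L=11: +15·20° lon, +11·10° lat → SW at lon 120°, lat 20°.
Square 0, 1: +0·2° lon, +1·1° lat → SW at lon 120°, lat 21°.
Subsquare c=2, t=19: +2·0.0833333° lon, +19·0.0416667° lat → SW at lon 120.167°, lat 21.7917°.
Extended square 9, 9: +9·0.00833333° lon, +9·0.00416667° lat → SW at lon 120.242°, lat 21.8292°.
Cell spans 0.00833333° lon × 0.00416667° lat. NE corner is SW corner plus one full cell.
latitude 21.83333° N, longitude 120.25000° E.

21.83333° N, 120.25000° E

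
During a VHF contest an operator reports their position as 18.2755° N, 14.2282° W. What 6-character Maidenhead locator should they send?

IK28vg

Add 180° to longitude and 90° to latitude: 165.7718, 108.2755.
Field: lon ⌊165.7718/20⌋ = 8 → I; lat ⌊108.2755/10⌋ = 10 → K.
Square: lon ⌊5.7718/2⌋ = 2; lat ⌊8.2755/1⌋ = 8.
Subsquare: lon ⌊1.7718/0.0833333⌋ = 21 → v; lat ⌊0.2755/0.0416667⌋ = 6 → g.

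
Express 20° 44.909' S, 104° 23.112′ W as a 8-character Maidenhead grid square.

Add 180° to longitude and 90° to latitude: 75.61480, 69.25152.
Field: 75.61480/20 → 3 → D, 69.25152/10 → 6 → G; chars DG.
Square: 15.61480/2 → 7, 9.25152/1 → 9; chars 79.
Subsquare: 1.61480/0.0833333 → 19 → t, 0.25152/0.0416667 → 6 → g; chars tg.
Extended square: 0.03147/0.00833333 → 3, 0.00152/0.00416667 → 0; chars 30.

DG79tg30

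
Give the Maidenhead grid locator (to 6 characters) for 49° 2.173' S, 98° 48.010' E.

NE90jx

Shift to the Maidenhead origin (180°W, 90°S): lon 278.8002, lat 40.9638.
Field: 278.8002/20 → 13 → N, 40.9638/10 → 4 → E; chars NE.
Square: 18.8002/2 → 9, 0.9638/1 → 0; chars 90.
Subsquare: 0.8002/0.0833333 → 9 → j, 0.9638/0.0416667 → 23 → x; chars jx.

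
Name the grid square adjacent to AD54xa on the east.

AD64aa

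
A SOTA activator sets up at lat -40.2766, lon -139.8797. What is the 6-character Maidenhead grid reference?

CE09br

Add 180° to longitude and 90° to latitude: 40.1203, 49.7234.
Field: 40.1203/20 → 2 → C, 49.7234/10 → 4 → E; chars CE.
Square: 0.1203/2 → 0, 9.7234/1 → 9; chars 09.
Subsquare: 0.1203/0.0833333 → 1 → b, 0.7234/0.0416667 → 17 → r; chars br.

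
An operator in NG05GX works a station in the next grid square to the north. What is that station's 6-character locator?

NG06ga

Latitude subsquare x = 23; +1 → 24, wraps to 0 = a, carry into square.
Latitude square 5; +1 → 6.
The longitude characters are unchanged.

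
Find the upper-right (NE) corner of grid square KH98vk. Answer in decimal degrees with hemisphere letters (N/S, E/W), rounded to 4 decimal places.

11.5417° S, 39.8333° E

Field K=10, H=7: +10·20° lon, +7·10° lat → SW at lon 20°, lat -20°.
Square 9, 8: +9·2° lon, +8·1° lat → SW at lon 38°, lat -12°.
Subsquare v=21, k=10: +21·0.0833333° lon, +10·0.0416667° lat → SW at lon 39.75°, lat -11.5833°.
Cell spans 0.0833333° lon × 0.0416667° lat. NE corner is SW corner plus one full cell.
latitude 11.5417° S, longitude 39.8333° E.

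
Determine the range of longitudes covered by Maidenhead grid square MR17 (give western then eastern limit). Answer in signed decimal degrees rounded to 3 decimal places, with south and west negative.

Field M=12, R=17: +12·20° lon, +17·10° lat → SW at lon 60°, lat 80°.
Square 1, 7: +1·2° lon, +7·1° lat → SW at lon 62°, lat 87°.
Cell spans 2° lon × 1° lat.
west 62.000, east 64.000.

62.000, 64.000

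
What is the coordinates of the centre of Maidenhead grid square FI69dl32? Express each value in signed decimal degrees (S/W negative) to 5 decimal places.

-0.53125, -67.72083

Field F=5, I=8: +5·20° lon, +8·10° lat → SW at lon -80°, lat -10°.
Square 6, 9: +6·2° lon, +9·1° lat → SW at lon -68°, lat -1°.
Subsquare d=3, l=11: +3·0.0833333° lon, +11·0.0416667° lat → SW at lon -67.75°, lat -0.541667°.
Extended square 3, 2: +3·0.00833333° lon, +2·0.00416667° lat → SW at lon -67.725°, lat -0.533333°.
Cell spans 0.00833333° lon × 0.00416667° lat. Centre is SW corner plus half of each.
latitude -0.53125, longitude -67.72083.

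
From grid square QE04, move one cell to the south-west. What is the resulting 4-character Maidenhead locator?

PE93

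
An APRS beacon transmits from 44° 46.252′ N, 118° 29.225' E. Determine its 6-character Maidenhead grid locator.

Offset from 180°W / 90°S: lon 298.4871°, lat 134.7709°.
Field: 298.4871/20 → 14 → O, 134.7709/10 → 13 → N; chars ON.
Square: 18.4871/2 → 9, 4.7709/1 → 4; chars 94.
Subsquare: 0.4871/0.0833333 → 5 → f, 0.7709/0.0416667 → 18 → s; chars fs.

ON94fs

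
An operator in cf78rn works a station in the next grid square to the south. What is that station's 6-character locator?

Latitude subsquare n = 13; −1 → 12 = m.
The longitude characters are unchanged.

CF78rm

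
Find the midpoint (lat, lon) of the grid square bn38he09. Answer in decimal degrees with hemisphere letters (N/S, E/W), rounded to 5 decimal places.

48.20625° N, 153.41250° W

Field B=1, N=13: +1·20° lon, +13·10° lat → SW at lon -160°, lat 40°.
Square 3, 8: +3·2° lon, +8·1° lat → SW at lon -154°, lat 48°.
Subsquare h=7, e=4: +7·0.0833333° lon, +4·0.0416667° lat → SW at lon -153.417°, lat 48.1667°.
Extended square 0, 9: +0·0.00833333° lon, +9·0.00416667° lat → SW at lon -153.417°, lat 48.2042°.
Cell spans 0.00833333° lon × 0.00416667° lat. Centre is SW corner plus half of each.
latitude 48.20625° N, longitude 153.41250° W.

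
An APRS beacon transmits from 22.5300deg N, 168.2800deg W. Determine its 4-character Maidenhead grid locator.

Add 180° to longitude and 90° to latitude: 11.72, 112.53.
Field: lon ⌊11.72/20⌋ = 0 → A; lat ⌊112.53/10⌋ = 11 → L.
Square: lon ⌊11.72/2⌋ = 5; lat ⌊2.53/1⌋ = 2.

AL52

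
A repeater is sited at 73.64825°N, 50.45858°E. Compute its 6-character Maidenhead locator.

Add 180° to longitude and 90° to latitude: 230.4586, 163.6483.
Field: lon ⌊230.4586/20⌋ = 11 → L; lat ⌊163.6483/10⌋ = 16 → Q.
Square: lon ⌊10.4586/2⌋ = 5; lat ⌊3.6483/1⌋ = 3.
Subsquare: lon ⌊0.4586/0.0833333⌋ = 5 → f; lat ⌊0.6483/0.0416667⌋ = 15 → p.

LQ53fp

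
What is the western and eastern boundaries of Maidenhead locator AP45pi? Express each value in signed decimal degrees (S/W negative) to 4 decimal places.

-170.7500, -170.6667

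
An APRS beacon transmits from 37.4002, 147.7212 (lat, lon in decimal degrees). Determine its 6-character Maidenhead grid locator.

QM37uj

Offset from 180°W / 90°S: lon 327.7212°, lat 127.4002°.
Field (20°×10°, letters A–R): lon ⌊327.7212/20⌋ = 16 → Q; lat ⌊127.4002/10⌋ = 12 → M.
Square (2°×1°, digits 0–9): lon ⌊7.7212/2⌋ = 3; lat ⌊7.4002/1⌋ = 7.
Subsquare (5′×2.5′, letters a–x): lon ⌊1.7212/0.0833333⌋ = 20 → u; lat ⌊0.4002/0.0416667⌋ = 9 → j.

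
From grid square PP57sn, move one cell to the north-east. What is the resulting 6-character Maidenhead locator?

PP57to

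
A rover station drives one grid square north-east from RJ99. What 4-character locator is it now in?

AK00

Longitude square 9; +1 → 10, wraps to 0, carry into field.
Longitude field R = 17; +1 → 18, wraps to 0 = A, wrapping around the antimeridian.
Latitude square 9; +1 → 10, wraps to 0, carry into field.
Latitude field J = 9; +1 → 10 = K.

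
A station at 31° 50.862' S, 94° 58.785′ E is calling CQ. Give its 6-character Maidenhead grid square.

NF78ld

Add 180° to longitude and 90° to latitude: 274.9797, 58.1523.
Field (20°×10°, letters A–R): 274.9797/20 → 13 → N, 58.1523/10 → 5 → F; chars NF.
Square (2°×1°, digits 0–9): 14.9797/2 → 7, 8.1523/1 → 8; chars 78.
Subsquare (5′×2.5′, letters a–x): 0.9797/0.0833333 → 11 → l, 0.1523/0.0416667 → 3 → d; chars ld.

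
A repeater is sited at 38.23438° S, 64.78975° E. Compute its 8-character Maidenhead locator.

Shift to the Maidenhead origin (180°W, 90°S): lon 244.78975, lat 51.76562.
Field (20°×10°, letters A–R): lon ⌊244.78975/20⌋ = 12 → M; lat ⌊51.76562/10⌋ = 5 → F.
Square (2°×1°, digits 0–9): lon ⌊4.78975/2⌋ = 2; lat ⌊1.76562/1⌋ = 1.
Subsquare (5′×2.5′, letters a–x): lon ⌊0.78975/0.0833333⌋ = 9 → j; lat ⌊0.76562/0.0416667⌋ = 18 → s.
Extended square (30″×15″, digits 0–9): lon ⌊0.03975/0.00833333⌋ = 4; lat ⌊0.01562/0.00416667⌋ = 3.

MF21js43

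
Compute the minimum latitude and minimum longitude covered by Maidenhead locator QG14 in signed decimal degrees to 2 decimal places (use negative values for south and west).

-26.00, 142.00

Field Q=16, G=6: +16·20° lon, +6·10° lat → SW at lon 140°, lat -30°.
Square 1, 4: +1·2° lon, +4·1° lat → SW at lon 142°, lat -26°.
latitude -26.00, longitude 142.00.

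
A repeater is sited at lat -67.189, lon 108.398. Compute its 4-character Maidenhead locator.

OC42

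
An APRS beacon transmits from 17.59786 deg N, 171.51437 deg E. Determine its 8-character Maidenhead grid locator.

RK57so13

Add 180° to longitude and 90° to latitude: 351.51437, 107.59786.
Field (20°×10°, letters A–R): 351.51437/20 → 17 → R, 107.59786/10 → 10 → K; chars RK.
Square (2°×1°, digits 0–9): 11.51437/2 → 5, 7.59786/1 → 7; chars 57.
Subsquare (5′×2.5′, letters a–x): 1.51437/0.0833333 → 18 → s, 0.59786/0.0416667 → 14 → o; chars so.
Extended square (30″×15″, digits 0–9): 0.01437/0.00833333 → 1, 0.01453/0.00416667 → 3; chars 13.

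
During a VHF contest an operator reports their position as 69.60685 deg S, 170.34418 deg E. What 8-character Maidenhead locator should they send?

Offset from 180°W / 90°S: lon 350.34418°, lat 20.39315°.
Field (20°×10°, letters A–R): lon ⌊350.34418/20⌋ = 17 → R; lat ⌊20.39315/10⌋ = 2 → C.
Square (2°×1°, digits 0–9): lon ⌊10.34418/2⌋ = 5; lat ⌊0.39315/1⌋ = 0.
Subsquare (5′×2.5′, letters a–x): lon ⌊0.34418/0.0833333⌋ = 4 → e; lat ⌊0.39315/0.0416667⌋ = 9 → j.
Extended square (30″×15″, digits 0–9): lon ⌊0.01085/0.00833333⌋ = 1; lat ⌊0.01815/0.00416667⌋ = 4.

RC50ej14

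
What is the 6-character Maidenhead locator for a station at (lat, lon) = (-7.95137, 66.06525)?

MI32ab

Add 180° to longitude and 90° to latitude: 246.0652, 82.0486.
Field: 246.0652/20 → 12 → M, 82.0486/10 → 8 → I; chars MI.
Square: 6.0652/2 → 3, 2.0486/1 → 2; chars 32.
Subsquare: 0.0652/0.0833333 → 0 → a, 0.0486/0.0416667 → 1 → b; chars ab.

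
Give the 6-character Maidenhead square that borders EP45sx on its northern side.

EP46sa

Latitude subsquare x = 23; +1 → 24, wraps to 0 = a, carry into square.
Latitude square 5; +1 → 6.
The longitude characters are unchanged.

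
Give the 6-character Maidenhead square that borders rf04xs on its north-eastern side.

Longitude subsquare x = 23; +1 → 24, wraps to 0 = a, carry into square.
Longitude square 0; +1 → 1.
Latitude subsquare s = 18; +1 → 19 = t.

RF14at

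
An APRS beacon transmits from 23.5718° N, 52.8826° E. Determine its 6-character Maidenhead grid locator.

LL63kn

Offset from 180°W / 90°S: lon 232.8826°, lat 113.5718°.
Field (20°×10°, letters A–R): lon ⌊232.8826/20⌋ = 11 → L; lat ⌊113.5718/10⌋ = 11 → L.
Square (2°×1°, digits 0–9): lon ⌊12.8826/2⌋ = 6; lat ⌊3.5718/1⌋ = 3.
Subsquare (5′×2.5′, letters a–x): lon ⌊0.8826/0.0833333⌋ = 10 → k; lat ⌊0.5718/0.0416667⌋ = 13 → n.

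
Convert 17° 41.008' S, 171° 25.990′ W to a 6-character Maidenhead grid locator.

Add 180° to longitude and 90° to latitude: 8.5668, 72.3165.
Field: lon ⌊8.5668/20⌋ = 0 → A; lat ⌊72.3165/10⌋ = 7 → H.
Square: lon ⌊8.5668/2⌋ = 4; lat ⌊2.3165/1⌋ = 2.
Subsquare: lon ⌊0.5668/0.0833333⌋ = 6 → g; lat ⌊0.3165/0.0416667⌋ = 7 → h.

AH42gh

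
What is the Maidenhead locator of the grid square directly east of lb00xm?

LB10am

Longitude subsquare x = 23; +1 → 24, wraps to 0 = a, carry into square.
Longitude square 0; +1 → 1.
The latitude characters are unchanged.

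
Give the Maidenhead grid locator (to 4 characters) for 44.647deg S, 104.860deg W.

DE75

Add 180° to longitude and 90° to latitude: 75.14, 45.35.
Field (20°×10°, letters A–R): 75.14/20 → 3 → D, 45.35/10 → 4 → E; chars DE.
Square (2°×1°, digits 0–9): 15.14/2 → 7, 5.35/1 → 5; chars 75.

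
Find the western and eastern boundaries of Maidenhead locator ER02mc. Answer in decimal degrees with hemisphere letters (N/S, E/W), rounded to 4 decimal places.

99.0000° W, 98.9167° W

Field E=4, R=17: +4·20° lon, +17·10° lat → SW at lon -100°, lat 80°.
Square 0, 2: +0·2° lon, +2·1° lat → SW at lon -100°, lat 82°.
Subsquare m=12, c=2: +12·0.0833333° lon, +2·0.0416667° lat → SW at lon -99°, lat 82.0833°.
Cell spans 0.0833333° lon × 0.0416667° lat.
west 99.0000° W, east 98.9167° W.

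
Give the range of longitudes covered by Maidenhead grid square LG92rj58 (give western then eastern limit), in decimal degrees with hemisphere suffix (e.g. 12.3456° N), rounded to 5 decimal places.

59.45833° E, 59.46667° E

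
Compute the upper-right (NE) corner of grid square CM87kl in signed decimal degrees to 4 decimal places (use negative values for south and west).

37.5000, -123.0833

Field C=2, M=12: +2·20° lon, +12·10° lat → SW at lon -140°, lat 30°.
Square 8, 7: +8·2° lon, +7·1° lat → SW at lon -124°, lat 37°.
Subsquare k=10, l=11: +10·0.0833333° lon, +11·0.0416667° lat → SW at lon -123.167°, lat 37.4583°.
Cell spans 0.0833333° lon × 0.0416667° lat. NE corner is SW corner plus one full cell.
latitude 37.5000, longitude -123.0833.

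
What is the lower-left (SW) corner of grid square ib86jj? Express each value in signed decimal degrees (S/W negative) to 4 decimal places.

-73.6250, -3.2500

Field I=8, B=1: +8·20° lon, +1·10° lat → SW at lon -20°, lat -80°.
Square 8, 6: +8·2° lon, +6·1° lat → SW at lon -4°, lat -74°.
Subsquare j=9, j=9: +9·0.0833333° lon, +9·0.0416667° lat → SW at lon -3.25°, lat -73.625°.
latitude -73.6250, longitude -3.2500.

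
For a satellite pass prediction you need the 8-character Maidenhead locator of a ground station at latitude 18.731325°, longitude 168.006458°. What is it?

Add 180° to longitude and 90° to latitude: 348.00646, 108.73132.
Field: 348.00646/20 → 17 → R, 108.73132/10 → 10 → K; chars RK.
Square: 8.00646/2 → 4, 8.73132/1 → 8; chars 48.
Subsquare: 0.00646/0.0833333 → 0 → a, 0.73132/0.0416667 → 17 → r; chars ar.
Extended square: 0.00646/0.00833333 → 0, 0.02299/0.00416667 → 5; chars 05.

RK48ar05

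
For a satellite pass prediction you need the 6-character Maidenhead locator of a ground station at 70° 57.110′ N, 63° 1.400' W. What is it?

FQ80lw

Add 180° to longitude and 90° to latitude: 116.9767, 160.9518.
Field (20°×10°, letters A–R): 116.9767/20 → 5 → F, 160.9518/10 → 16 → Q; chars FQ.
Square (2°×1°, digits 0–9): 16.9767/2 → 8, 0.9518/1 → 0; chars 80.
Subsquare (5′×2.5′, letters a–x): 0.9767/0.0833333 → 11 → l, 0.9518/0.0416667 → 22 → w; chars lw.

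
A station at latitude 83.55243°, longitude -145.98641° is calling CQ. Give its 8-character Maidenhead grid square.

BR73an12

Add 180° to longitude and 90° to latitude: 34.01359, 173.55243.
Field: lon ⌊34.01359/20⌋ = 1 → B; lat ⌊173.55243/10⌋ = 17 → R.
Square: lon ⌊14.01359/2⌋ = 7; lat ⌊3.55243/1⌋ = 3.
Subsquare: lon ⌊0.01359/0.0833333⌋ = 0 → a; lat ⌊0.55243/0.0416667⌋ = 13 → n.
Extended square: lon ⌊0.01359/0.00833333⌋ = 1; lat ⌊0.01076/0.00416667⌋ = 2.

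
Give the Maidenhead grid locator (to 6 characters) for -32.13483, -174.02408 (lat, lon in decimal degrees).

AF27xu

Add 180° to longitude and 90° to latitude: 5.9759, 57.8652.
Field: lon ⌊5.9759/20⌋ = 0 → A; lat ⌊57.8652/10⌋ = 5 → F.
Square: lon ⌊5.9759/2⌋ = 2; lat ⌊7.8652/1⌋ = 7.
Subsquare: lon ⌊1.9759/0.0833333⌋ = 23 → x; lat ⌊0.8652/0.0416667⌋ = 20 → u.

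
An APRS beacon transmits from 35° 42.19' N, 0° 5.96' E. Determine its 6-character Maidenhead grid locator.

Shift to the Maidenhead origin (180°W, 90°S): lon 180.0993, lat 125.7032.
Field: lon ⌊180.0993/20⌋ = 9 → J; lat ⌊125.7032/10⌋ = 12 → M.
Square: lon ⌊0.0993/2⌋ = 0; lat ⌊5.7032/1⌋ = 5.
Subsquare: lon ⌊0.0993/0.0833333⌋ = 1 → b; lat ⌊0.7032/0.0416667⌋ = 16 → q.

JM05bq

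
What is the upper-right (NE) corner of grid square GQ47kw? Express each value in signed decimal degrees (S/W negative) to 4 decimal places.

Field G=6, Q=16: +6·20° lon, +16·10° lat → SW at lon -60°, lat 70°.
Square 4, 7: +4·2° lon, +7·1° lat → SW at lon -52°, lat 77°.
Subsquare k=10, w=22: +10·0.0833333° lon, +22·0.0416667° lat → SW at lon -51.1667°, lat 77.9167°.
Cell spans 0.0833333° lon × 0.0416667° lat. NE corner is SW corner plus one full cell.
latitude 77.9583, longitude -51.0833.

77.9583, -51.0833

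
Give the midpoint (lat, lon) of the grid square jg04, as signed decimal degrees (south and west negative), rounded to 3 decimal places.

Field J=9, G=6: +9·20° lon, +6·10° lat → SW at lon 0°, lat -30°.
Square 0, 4: +0·2° lon, +4·1° lat → SW at lon 0°, lat -26°.
Cell spans 2° lon × 1° lat. Centre is SW corner plus half of each.
latitude -25.500, longitude 1.000.

-25.500, 1.000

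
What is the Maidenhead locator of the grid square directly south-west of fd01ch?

FD01bg

Longitude subsquare c = 2; −1 → 1 = b.
Latitude subsquare h = 7; −1 → 6 = g.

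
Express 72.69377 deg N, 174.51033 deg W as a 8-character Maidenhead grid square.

AQ22rq86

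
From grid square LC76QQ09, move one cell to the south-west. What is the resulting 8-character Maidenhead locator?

Longitude extended square 0; −1 → -1, wraps to 9, carry into subsquare.
Longitude subsquare q = 16; −1 → 15 = p.
Latitude extended square 9; −1 → 8.

LC76pq98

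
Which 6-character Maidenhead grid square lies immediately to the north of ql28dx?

QL29da

Latitude subsquare x = 23; +1 → 24, wraps to 0 = a, carry into square.
Latitude square 8; +1 → 9.
The longitude characters are unchanged.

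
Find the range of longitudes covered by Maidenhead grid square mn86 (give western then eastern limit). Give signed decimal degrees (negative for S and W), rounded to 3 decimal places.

76.000, 78.000

Field M=12, N=13: +12·20° lon, +13·10° lat → SW at lon 60°, lat 40°.
Square 8, 6: +8·2° lon, +6·1° lat → SW at lon 76°, lat 46°.
Cell spans 2° lon × 1° lat.
west 76.000, east 78.000.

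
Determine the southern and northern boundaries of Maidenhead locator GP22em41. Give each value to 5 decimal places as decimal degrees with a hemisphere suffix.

62.50417° N, 62.50833° N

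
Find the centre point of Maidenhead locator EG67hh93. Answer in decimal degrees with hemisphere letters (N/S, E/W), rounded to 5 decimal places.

22.69375° S, 87.33750° W

Field E=4, G=6: +4·20° lon, +6·10° lat → SW at lon -100°, lat -30°.
Square 6, 7: +6·2° lon, +7·1° lat → SW at lon -88°, lat -23°.
Subsquare h=7, h=7: +7·0.0833333° lon, +7·0.0416667° lat → SW at lon -87.4167°, lat -22.7083°.
Extended square 9, 3: +9·0.00833333° lon, +3·0.00416667° lat → SW at lon -87.3417°, lat -22.6958°.
Cell spans 0.00833333° lon × 0.00416667° lat. Centre is SW corner plus half of each.
latitude 22.69375° S, longitude 87.33750° W.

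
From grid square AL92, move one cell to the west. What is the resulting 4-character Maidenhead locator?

Longitude square 9; −1 → 8.
The latitude characters are unchanged.

AL82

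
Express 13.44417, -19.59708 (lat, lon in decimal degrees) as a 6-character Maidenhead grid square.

Shift to the Maidenhead origin (180°W, 90°S): lon 160.4029, lat 103.4442.
Field (20°×10°, letters A–R): lon ⌊160.4029/20⌋ = 8 → I; lat ⌊103.4442/10⌋ = 10 → K.
Square (2°×1°, digits 0–9): lon ⌊0.4029/2⌋ = 0; lat ⌊3.4442/1⌋ = 3.
Subsquare (5′×2.5′, letters a–x): lon ⌊0.4029/0.0833333⌋ = 4 → e; lat ⌊0.4442/0.0416667⌋ = 10 → k.

IK03ek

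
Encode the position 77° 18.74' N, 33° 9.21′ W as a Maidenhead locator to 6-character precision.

HQ37kh

Add 180° to longitude and 90° to latitude: 146.8465, 167.3123.
Field: lon ⌊146.8465/20⌋ = 7 → H; lat ⌊167.3123/10⌋ = 16 → Q.
Square: lon ⌊6.8465/2⌋ = 3; lat ⌊7.3123/1⌋ = 7.
Subsquare: lon ⌊0.8465/0.0833333⌋ = 10 → k; lat ⌊0.3123/0.0416667⌋ = 7 → h.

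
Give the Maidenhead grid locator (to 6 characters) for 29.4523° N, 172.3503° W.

AL39tk

Offset from 180°W / 90°S: lon 7.6497°, lat 119.4523°.
Field: 7.6497/20 → 0 → A, 119.4523/10 → 11 → L; chars AL.
Square: 7.6497/2 → 3, 9.4523/1 → 9; chars 39.
Subsquare: 1.6497/0.0833333 → 19 → t, 0.4523/0.0416667 → 10 → k; chars tk.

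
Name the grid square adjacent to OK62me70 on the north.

Latitude extended square 0; +1 → 1.
The longitude characters are unchanged.

OK62me71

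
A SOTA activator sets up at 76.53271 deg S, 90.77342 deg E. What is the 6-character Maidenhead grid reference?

Shift to the Maidenhead origin (180°W, 90°S): lon 270.7734, lat 13.4673.
Field: lon ⌊270.7734/20⌋ = 13 → N; lat ⌊13.4673/10⌋ = 1 → B.
Square: lon ⌊10.7734/2⌋ = 5; lat ⌊3.4673/1⌋ = 3.
Subsquare: lon ⌊0.7734/0.0833333⌋ = 9 → j; lat ⌊0.4673/0.0416667⌋ = 11 → l.

NB53jl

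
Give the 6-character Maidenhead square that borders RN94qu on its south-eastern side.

Longitude subsquare q = 16; +1 → 17 = r.
Latitude subsquare u = 20; −1 → 19 = t.

RN94rt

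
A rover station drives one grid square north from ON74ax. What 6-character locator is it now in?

Latitude subsquare x = 23; +1 → 24, wraps to 0 = a, carry into square.
Latitude square 4; +1 → 5.
The longitude characters are unchanged.

ON75aa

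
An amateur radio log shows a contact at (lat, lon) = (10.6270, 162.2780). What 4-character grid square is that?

Add 180° to longitude and 90° to latitude: 342.28, 100.63.
Field: lon ⌊342.28/20⌋ = 17 → R; lat ⌊100.63/10⌋ = 10 → K.
Square: lon ⌊2.28/2⌋ = 1; lat ⌊0.63/1⌋ = 0.

RK10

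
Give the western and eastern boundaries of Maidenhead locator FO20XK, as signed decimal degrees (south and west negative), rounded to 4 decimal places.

Field F=5, O=14: +5·20° lon, +14·10° lat → SW at lon -80°, lat 50°.
Square 2, 0: +2·2° lon, +0·1° lat → SW at lon -76°, lat 50°.
Subsquare x=23, k=10: +23·0.0833333° lon, +10·0.0416667° lat → SW at lon -74.0833°, lat 50.4167°.
Cell spans 0.0833333° lon × 0.0416667° lat.
west -74.0833, east -74.0000.

-74.0833, -74.0000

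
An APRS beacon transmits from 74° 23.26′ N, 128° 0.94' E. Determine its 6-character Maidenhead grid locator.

Add 180° to longitude and 90° to latitude: 308.0157, 164.3877.
Field (20°×10°, letters A–R): 308.0157/20 → 15 → P, 164.3877/10 → 16 → Q; chars PQ.
Square (2°×1°, digits 0–9): 8.0157/2 → 4, 4.3877/1 → 4; chars 44.
Subsquare (5′×2.5′, letters a–x): 0.0157/0.0833333 → 0 → a, 0.3877/0.0416667 → 9 → j; chars aj.

PQ44aj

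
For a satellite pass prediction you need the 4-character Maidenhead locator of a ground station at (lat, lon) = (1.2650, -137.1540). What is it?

CJ11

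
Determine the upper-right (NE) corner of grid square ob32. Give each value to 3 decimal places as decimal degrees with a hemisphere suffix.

77.000° S, 108.000° E

Field O=14, B=1: +14·20° lon, +1·10° lat → SW at lon 100°, lat -80°.
Square 3, 2: +3·2° lon, +2·1° lat → SW at lon 106°, lat -78°.
Cell spans 2° lon × 1° lat. NE corner is SW corner plus one full cell.
latitude 77.000° S, longitude 108.000° E.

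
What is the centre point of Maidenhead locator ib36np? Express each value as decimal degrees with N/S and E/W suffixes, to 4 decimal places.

Field I=8, B=1: +8·20° lon, +1·10° lat → SW at lon -20°, lat -80°.
Square 3, 6: +3·2° lon, +6·1° lat → SW at lon -14°, lat -74°.
Subsquare n=13, p=15: +13·0.0833333° lon, +15·0.0416667° lat → SW at lon -12.9167°, lat -73.375°.
Cell spans 0.0833333° lon × 0.0416667° lat. Centre is SW corner plus half of each.
latitude 73.3542° S, longitude 12.8750° W.

73.3542° S, 12.8750° W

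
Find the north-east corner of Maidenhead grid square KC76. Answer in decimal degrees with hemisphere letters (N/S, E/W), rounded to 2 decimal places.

63.00° S, 36.00° E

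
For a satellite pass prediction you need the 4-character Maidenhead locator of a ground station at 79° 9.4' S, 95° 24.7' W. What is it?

EB20

Offset from 180°W / 90°S: lon 84.59°, lat 10.84°.
Field: 84.59/20 → 4 → E, 10.84/10 → 1 → B; chars EB.
Square: 4.59/2 → 2, 0.84/1 → 0; chars 20.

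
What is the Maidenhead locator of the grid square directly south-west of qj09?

PJ98

Longitude square 0; −1 → -1, wraps to 9, carry into field.
Longitude field Q = 16; −1 → 15 = P.
Latitude square 9; −1 → 8.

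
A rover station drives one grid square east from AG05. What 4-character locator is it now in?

AG15

Longitude square 0; +1 → 1.
The latitude characters are unchanged.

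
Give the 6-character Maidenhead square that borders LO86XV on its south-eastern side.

LO96au

Longitude subsquare x = 23; +1 → 24, wraps to 0 = a, carry into square.
Longitude square 8; +1 → 9.
Latitude subsquare v = 21; −1 → 20 = u.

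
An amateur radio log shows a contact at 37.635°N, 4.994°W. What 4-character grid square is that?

IM77

Offset from 180°W / 90°S: lon 175.01°, lat 127.63°.
Field (20°×10°, letters A–R): 175.01/20 → 8 → I, 127.63/10 → 12 → M; chars IM.
Square (2°×1°, digits 0–9): 15.01/2 → 7, 7.63/1 → 7; chars 77.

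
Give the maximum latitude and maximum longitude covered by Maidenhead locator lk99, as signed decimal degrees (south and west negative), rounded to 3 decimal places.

20.000, 60.000

Field L=11, K=10: +11·20° lon, +10·10° lat → SW at lon 40°, lat 10°.
Square 9, 9: +9·2° lon, +9·1° lat → SW at lon 58°, lat 19°.
Cell spans 2° lon × 1° lat. NE corner is SW corner plus one full cell.
latitude 20.000, longitude 60.000.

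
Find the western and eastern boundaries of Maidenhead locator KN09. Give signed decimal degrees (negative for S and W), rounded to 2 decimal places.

20.00, 22.00

Field K=10, N=13: +10·20° lon, +13·10° lat → SW at lon 20°, lat 40°.
Square 0, 9: +0·2° lon, +9·1° lat → SW at lon 20°, lat 49°.
Cell spans 2° lon × 1° lat.
west 20.00, east 22.00.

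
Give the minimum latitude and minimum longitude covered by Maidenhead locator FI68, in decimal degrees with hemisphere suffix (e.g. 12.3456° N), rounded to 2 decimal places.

2.00° S, 68.00° W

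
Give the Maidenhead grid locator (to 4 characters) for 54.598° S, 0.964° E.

JD05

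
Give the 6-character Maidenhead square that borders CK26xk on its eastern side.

Longitude subsquare x = 23; +1 → 24, wraps to 0 = a, carry into square.
Longitude square 2; +1 → 3.
The latitude characters are unchanged.

CK36ak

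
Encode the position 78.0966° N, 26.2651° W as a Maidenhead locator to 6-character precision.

HQ68uc

Offset from 180°W / 90°S: lon 153.7349°, lat 168.0966°.
Field: 153.7349/20 → 7 → H, 168.0966/10 → 16 → Q; chars HQ.
Square: 13.7349/2 → 6, 8.0966/1 → 8; chars 68.
Subsquare: 1.7349/0.0833333 → 20 → u, 0.0966/0.0416667 → 2 → c; chars uc.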